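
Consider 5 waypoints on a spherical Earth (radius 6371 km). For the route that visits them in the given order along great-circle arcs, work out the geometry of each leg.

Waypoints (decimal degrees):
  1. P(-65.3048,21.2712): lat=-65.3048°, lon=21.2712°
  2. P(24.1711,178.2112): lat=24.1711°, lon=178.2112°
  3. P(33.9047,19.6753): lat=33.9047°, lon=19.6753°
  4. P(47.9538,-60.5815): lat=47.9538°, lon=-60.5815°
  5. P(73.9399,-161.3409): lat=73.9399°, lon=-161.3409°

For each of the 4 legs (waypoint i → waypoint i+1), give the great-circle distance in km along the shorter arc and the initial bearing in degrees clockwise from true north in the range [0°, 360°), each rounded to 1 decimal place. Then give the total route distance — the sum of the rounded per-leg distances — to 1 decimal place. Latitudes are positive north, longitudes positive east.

Leg 1: dist=15153.6 km, bearing=148.9°
Leg 2: dist=13170.2 km, bearing=339.8°
Leg 3: dist=6610.4 km, bearing=310.0°
Leg 4: dist=5251.9 km, bearing=338.3°
Total: 40186.1 km

Leg 1: φ1=-1.1397838, φ2=0.4218653, Δφ=1.5616491, Δλ=2.7391197 rad; a=sin²(Δφ/2)+cosφ1·cosφ2·sin²(Δλ/2)=0.8613599685; c=2·atan2(√a, √(1-a))=2.378526021; dist=6371·c=15153.589 ≈ 15153.6 km; running total=15153.6 km
Leg 1 bearing: y=sinΔλ·cosφ2=0.35735371, x=cosφ1·sinφ2-sinφ1·cosφ2·cosΔλ=-0.59158619; θ=atan2(y, x)=148.8655° ≈ 148.9°
Leg 2: φ1=0.4218653, φ2=0.5917486, Δφ=0.1698834, Δλ=-2.7669734 rad; a=sin²(Δφ/2)+cosφ1·cosφ2·sin²(Δλ/2)=0.7381413739; c=2·atan2(√a, √(1-a))=2.067218624; dist=6371·c=13170.2499 ≈ 13170.2 km; running total=28323.8 km
Leg 2 bearing: y=sinΔλ·cosφ2=-0.30369984, x=cosφ1·sinφ2-sinφ1·cosφ2·cosΔλ=0.82517947; θ=atan2(y, x)=-20.2057° <0 so +360° → 339.7943° ≈ 339.8°
Leg 3: φ1=0.5917486, φ2=0.8369517, Δφ=0.2452031, Δλ=-1.4007454 rad; a=sin²(Δφ/2)+cosφ1·cosφ2·sin²(Δλ/2)=0.2458483366; c=2·atan2(√a, √(1-a))=1.037582862; dist=6371·c=6610.440 ≈ 6610.4 km; running total=34934.2 km
Leg 3 bearing: y=sinΔλ·cosφ2=-0.66006954, x=cosφ1·sinφ2-sinφ1·cosφ2·cosΔλ=0.55311475; θ=atan2(y, x)=-50.0382° <0 so +360° → 309.9618° ≈ 310.0°
Leg 4: φ1=0.8369517, φ2=1.2904947, Δφ=0.4535430, Δλ=-1.7585833 rad; a=sin²(Δφ/2)+cosφ1·cosφ2·sin²(Δλ/2)=0.1604829652; c=2·atan2(√a, √(1-a))=0.824350284; dist=6371·c=5251.936 ≈ 5251.9 km; running total=40186.1 km
Leg 4 bearing: y=sinΔλ·cosφ2=-0.27178202, x=cosφ1·sinφ2-sinφ1·cosφ2·cosΔλ=0.68194374; θ=atan2(y, x)=-21.7293° <0 so +360° → 338.2707° ≈ 338.3°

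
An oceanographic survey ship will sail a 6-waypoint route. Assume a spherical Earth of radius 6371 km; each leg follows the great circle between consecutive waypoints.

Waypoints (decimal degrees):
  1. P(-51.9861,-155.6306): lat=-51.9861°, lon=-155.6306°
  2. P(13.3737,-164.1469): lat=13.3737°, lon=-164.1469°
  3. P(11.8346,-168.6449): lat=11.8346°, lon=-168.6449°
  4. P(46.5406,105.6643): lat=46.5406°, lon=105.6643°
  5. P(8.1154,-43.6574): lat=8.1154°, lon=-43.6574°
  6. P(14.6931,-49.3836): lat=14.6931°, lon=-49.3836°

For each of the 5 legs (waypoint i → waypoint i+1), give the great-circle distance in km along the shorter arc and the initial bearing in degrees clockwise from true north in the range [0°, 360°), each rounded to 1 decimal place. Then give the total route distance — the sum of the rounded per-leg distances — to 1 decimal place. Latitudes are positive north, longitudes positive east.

Leg 1: dist=7313.9 km, bearing=350.9°
Leg 2: dist=517.2 km, bearing=251.2°
Leg 3: dist=8728.3 km, bearing=315.6°
Leg 4: dist=13220.3 km, bearing=324.8°
Leg 5: dist=961.3 km, bearing=320.1°
Total: 30741.0 km

Leg 1: φ1=-0.9073286, φ2=0.2334151, Δφ=1.1407437, Δλ=-0.1486375 rad; a=sin²(Δφ/2)+cosφ1·cosφ2·sin²(Δλ/2)=0.2948438780; c=2·atan2(√a, √(1-a))=1.147999898; dist=6371·c=7313.907 ≈ 7313.9 km; running total=7313.9 km
Leg 1 bearing: y=sinΔλ·cosφ2=-0.14407487, x=cosφ1·sinφ2-sinφ1·cosφ2·cosΔλ=0.90049225; θ=atan2(y, x)=-9.0900° <0 so +360° → 350.9100° ≈ 350.9°
Leg 2: φ1=0.2334151, φ2=0.2065527, Δφ=-0.0268624, Δλ=-0.0785049 rad; a=sin²(Δφ/2)+cosφ1·cosφ2·sin²(Δλ/2)=0.0016467431; c=2·atan2(√a, √(1-a))=0.081182457; dist=6371·c=517.213 ≈ 517.2 km; running total=7831.1 km
Leg 2 bearing: y=sinΔλ·cosφ2=-0.07675729, x=cosφ1·sinφ2-sinφ1·cosφ2·cosΔλ=-0.02616188; θ=atan2(y, x)=-108.8211° <0 so +360° → 251.1789° ≈ 251.2°
Leg 3: φ1=0.2065527, φ2=0.8122867, Δφ=0.6057340, Δλ=4.7875987 rad; a=sin²(Δφ/2)+cosφ1·cosφ2·sin²(Δλ/2)=0.4002750581; c=2·atan2(√a, √(1-a))=1.369999834; dist=6371·c=8728.269 ≈ 8728.3 km; running total=16559.4 km
Leg 3 bearing: y=sinΔλ·cosφ2=-0.68589593, x=cosφ1·sinφ2-sinφ1·cosφ2·cosΔλ=0.69983321; θ=atan2(y, x)=-44.4238° <0 so +360° → 315.5762° ≈ 315.6°
Leg 4: φ1=0.8122867, φ2=0.1416405, Δφ=-0.6706463, Δλ=-2.6061553 rad; a=sin²(Δφ/2)+cosφ1·cosφ2·sin²(Δλ/2)=0.7415909636; c=2·atan2(√a, √(1-a))=2.075081738; dist=6371·c=13220.346 ≈ 13220.3 km; running total=29779.7 km
Leg 4 bearing: y=sinΔλ·cosφ2=-0.50510778, x=cosφ1·sinφ2-sinφ1·cosφ2·cosΔλ=0.71512331; θ=atan2(y, x)=-35.2344° <0 so +360° → 324.7656° ≈ 324.8°
Leg 5: φ1=0.1416405, φ2=0.2564430, Δφ=0.1148025, Δλ=-0.0999410 rad; a=sin²(Δφ/2)+cosφ1·cosφ2·sin²(Δλ/2)=0.0056805047; c=2·atan2(√a, √(1-a))=0.150881324; dist=6371·c=961.265 ≈ 961.3 km; running total=30741.0 km
Leg 5 bearing: y=sinΔλ·cosφ2=-0.09651195, x=cosφ1·sinφ2-sinφ1·cosφ2·cosΔλ=0.11523190; θ=atan2(y, x)=-39.9477° <0 so +360° → 320.0523° ≈ 320.1°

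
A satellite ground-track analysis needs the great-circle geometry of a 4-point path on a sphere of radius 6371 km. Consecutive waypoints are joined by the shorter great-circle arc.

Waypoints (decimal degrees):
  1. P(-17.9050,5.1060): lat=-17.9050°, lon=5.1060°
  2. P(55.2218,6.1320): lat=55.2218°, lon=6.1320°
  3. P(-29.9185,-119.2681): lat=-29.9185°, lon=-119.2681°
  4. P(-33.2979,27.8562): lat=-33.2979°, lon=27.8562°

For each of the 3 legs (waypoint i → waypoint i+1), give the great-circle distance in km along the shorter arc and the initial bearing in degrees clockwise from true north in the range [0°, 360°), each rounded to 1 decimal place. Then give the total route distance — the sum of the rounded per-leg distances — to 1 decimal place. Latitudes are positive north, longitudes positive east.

Leg 1: dist=8131.9 km, bearing=0.6°
Leg 2: dist=14912.6 km, bearing=280.3°
Leg 3: dist=12181.2 km, bearing=151.2°
Total: 35225.7 km

Leg 1: φ1=-0.3125012, φ2=0.9638022, Δφ=1.2763034, Δλ=0.0179071 rad; a=sin²(Δφ/2)+cosφ1·cosφ2·sin²(Δλ/2)=0.3549162039; c=2·atan2(√a, √(1-a))=1.276394367; dist=6371·c=8131.909 ≈ 8131.9 km; running total=8131.9 km
Leg 1 bearing: y=sinΔλ·cosφ2=0.01021367, x=cosφ1·sinφ2-sinφ1·cosφ2·cosΔλ=0.95692134; θ=atan2(y, x)=0.6115° ≈ 0.6°
Leg 2: φ1=0.9638022, φ2=-0.5221763, Δφ=-1.4859786, Δλ=-2.1886446 rad; a=sin²(Δφ/2)+cosφ1·cosφ2·sin²(Δλ/2)=0.8480303551; c=2·atan2(√a, √(1-a))=2.340692519; dist=6371·c=14912.552 ≈ 14912.6 km; running total=23044.5 km
Leg 2 bearing: y=sinΔλ·cosφ2=-0.70649952, x=cosφ1·sinφ2-sinφ1·cosφ2·cosΔλ=0.12789804; θ=atan2(y, x)=-79.7388° <0 so +360° → 280.2612° ≈ 280.3°
Leg 3: φ1=-0.5221763, φ2=-0.5811580, Δφ=-0.0589817, Δλ=2.5678034 rad; a=sin²(Δφ/2)+cosφ1·cosφ2·sin²(Δλ/2)=0.6673014160; c=2·atan2(√a, √(1-a))=1.911980064; dist=6371·c=12181.225 ≈ 12181.2 km; running total=35225.7 km
Leg 3 bearing: y=sinΔλ·cosφ2=0.45370246, x=cosφ1·sinφ2-sinφ1·cosφ2·cosΔλ=-0.82595098; θ=atan2(y, x)=151.2196° ≈ 151.2°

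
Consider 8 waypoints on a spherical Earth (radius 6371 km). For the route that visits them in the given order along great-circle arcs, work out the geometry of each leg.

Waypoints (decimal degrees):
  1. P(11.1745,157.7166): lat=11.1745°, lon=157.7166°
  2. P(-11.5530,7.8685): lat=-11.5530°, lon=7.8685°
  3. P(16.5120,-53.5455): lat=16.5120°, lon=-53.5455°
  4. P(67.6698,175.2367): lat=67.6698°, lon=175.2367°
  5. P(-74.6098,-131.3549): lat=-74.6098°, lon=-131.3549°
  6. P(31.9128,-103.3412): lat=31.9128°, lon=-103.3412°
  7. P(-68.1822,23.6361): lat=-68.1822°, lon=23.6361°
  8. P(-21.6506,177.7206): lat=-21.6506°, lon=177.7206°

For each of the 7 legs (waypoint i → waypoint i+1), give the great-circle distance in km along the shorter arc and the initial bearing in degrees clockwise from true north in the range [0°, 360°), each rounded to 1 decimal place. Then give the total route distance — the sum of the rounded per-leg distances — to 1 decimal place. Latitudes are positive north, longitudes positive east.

Leg 1: φ1=0.1950318, φ2=-0.2016379, Δφ=-0.3966697, Δλ=-2.6153427 rad; a=sin²(Δφ/2)+cosφ1·cosφ2·sin²(Δλ/2)=0.9349647005; c=2·atan2(√a, √(1-a))=2.625855478; dist=6371·c=16729.325 ≈ 16729.3 km; running total=16729.3 km
Leg 1 bearing: y=sinΔλ·cosφ2=-0.49211766, x=cosφ1·sinφ2-sinφ1·cosφ2·cosΔλ=-0.03229623; θ=atan2(y, x)=-93.7548° <0 so +360° → 266.2452° ≈ 266.2°
Leg 2: φ1=-0.2016379, φ2=0.2881888, Δφ=0.4898267, Δλ=-1.0718765 rad; a=sin²(Δφ/2)+cosφ1·cosφ2·sin²(Δλ/2)=0.3037352052; c=2·atan2(√a, √(1-a))=1.167416010; dist=6371·c=7437.607 ≈ 7437.6 km; running total=24166.9 km
Leg 2 bearing: y=sinΔλ·cosφ2=-0.84188728, x=cosφ1·sinφ2-sinφ1·cosφ2·cosΔλ=0.37033273; θ=atan2(y, x)=-66.2561° <0 so +360° → 293.7439° ≈ 293.7°
Leg 3: φ1=0.2881888, φ2=1.1810608, Δφ=0.8928720, Δλ=3.9930027 rad; a=sin²(Δφ/2)+cosφ1·cosφ2·sin²(Δλ/2)=0.4885632819; c=2·atan2(√a, √(1-a))=1.547920895; dist=6371·c=9861.804 ≈ 9861.8 km; running total=34028.7 km
Leg 3 bearing: y=sinΔλ·cosφ2=-0.28579760, x=cosφ1·sinφ2-sinφ1·cosφ2·cosΔλ=0.95801698; θ=atan2(y, x)=-16.6110° <0 so +360° → 343.3890° ≈ 343.4°
Leg 4: φ1=1.1810608, φ2=-1.3021867, Δφ=-2.4832475, Δλ=-5.3510329 rad; a=sin²(Δφ/2)+cosφ1·cosφ2·sin²(Δλ/2)=0.9158658873; c=2·atan2(√a, √(1-a))=2.553016078; dist=6371·c=16265.265 ≈ 16265.3 km; running total=50294.0 km
Leg 4 bearing: y=sinΔλ·cosφ2=0.21308390, x=cosφ1·sinφ2-sinφ1·cosφ2·cosΔλ=-0.51265730; θ=atan2(y, x)=157.4300° ≈ 157.4°
Leg 5: φ1=-1.3021867, φ2=0.5569834, Δφ=1.8591701, Δλ=0.4889313 rad; a=sin²(Δφ/2)+cosφ1·cosφ2·sin²(Δλ/2)=0.6553940921; c=2·atan2(√a, √(1-a))=1.886818496; dist=6371·c=12020.921 ≈ 12020.9 km; running total=62314.9 km
Leg 5 bearing: y=sinΔλ·cosφ2=0.39869183, x=cosφ1·sinφ2-sinφ1·cosφ2·cosΔλ=0.86281836; θ=atan2(y, x)=24.8008° ≈ 24.8°
Leg 6: φ1=0.5569834, φ2=-1.1900039, Δφ=-1.7469873, Δλ=2.2161720 rad; a=sin²(Δφ/2)+cosφ1·cosφ2·sin²(Δλ/2)=0.8402622037; c=2·atan2(√a, √(1-a))=2.319274418; dist=6371·c=14776.097 ≈ 14776.1 km; running total=77091.0 km
Leg 6 bearing: y=sinΔλ·cosφ2=0.29690649, x=cosφ1·sinφ2-sinφ1·cosφ2·cosΔλ=-0.66987541; θ=atan2(y, x)=156.0958° ≈ 156.1°
Leg 7: φ1=-1.1900039, φ2=-0.3778743, Δφ=0.8121296, Δλ=2.6892819 rad; a=sin²(Δφ/2)+cosφ1·cosφ2·sin²(Δλ/2)=0.4840904835; c=2·atan2(√a, √(1-a))=1.538971922; dist=6371·c=9804.790 ≈ 9804.8 km; running total=86895.8 km
Leg 7 bearing: y=sinΔλ·cosφ2=0.40621204, x=cosφ1·sinφ2-sinφ1·cosφ2·cosΔλ=-0.91322469; θ=atan2(y, x)=156.0200° ≈ 156.0°

Leg 1: dist=16729.3 km, bearing=266.2°
Leg 2: dist=7437.6 km, bearing=293.7°
Leg 3: dist=9861.8 km, bearing=343.4°
Leg 4: dist=16265.3 km, bearing=157.4°
Leg 5: dist=12020.9 km, bearing=24.8°
Leg 6: dist=14776.1 km, bearing=156.1°
Leg 7: dist=9804.8 km, bearing=156.0°
Total: 86895.8 km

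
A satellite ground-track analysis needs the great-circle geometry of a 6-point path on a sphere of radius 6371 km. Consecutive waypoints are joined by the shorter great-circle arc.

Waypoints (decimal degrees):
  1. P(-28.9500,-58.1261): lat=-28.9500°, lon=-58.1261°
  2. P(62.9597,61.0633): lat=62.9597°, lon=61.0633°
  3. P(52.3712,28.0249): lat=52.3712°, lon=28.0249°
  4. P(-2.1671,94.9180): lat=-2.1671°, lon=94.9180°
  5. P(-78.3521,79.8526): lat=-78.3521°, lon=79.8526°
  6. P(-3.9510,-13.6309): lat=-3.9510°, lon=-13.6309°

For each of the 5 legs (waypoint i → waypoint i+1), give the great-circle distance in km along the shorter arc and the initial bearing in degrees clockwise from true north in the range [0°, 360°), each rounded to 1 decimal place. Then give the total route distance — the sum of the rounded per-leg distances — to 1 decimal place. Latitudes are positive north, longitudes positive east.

Leg 1: φ1=-0.5052728, φ2=1.0988541, Δφ=1.6041269, Δλ=2.0802475 rad; a=sin²(Δφ/2)+cosφ1·cosφ2·sin²(Δλ/2)=0.8125722381; c=2·atan2(√a, √(1-a))=2.246112951; dist=6371·c=14309.986 ≈ 14310.0 km; running total=14310.0 km
Leg 1 bearing: y=sinΔλ·cosφ2=0.39688632, x=cosφ1·sinφ2-sinφ1·cosφ2·cosΔλ=0.67206817; θ=atan2(y, x)=30.5638° ≈ 30.6°
Leg 2: φ1=1.0988541, φ2=0.9140499, Δφ=-0.1848042, Δλ=-0.5766289 rad; a=sin²(Δφ/2)+cosφ1·cosφ2·sin²(Δλ/2)=0.0309541347; c=2·atan2(√a, √(1-a))=0.353716841; dist=6371·c=2253.530 ≈ 2253.5 km; running total=16563.5 km
Leg 2 bearing: y=sinΔλ·cosφ2=-0.33286883, x=cosφ1·sinφ2-sinφ1·cosφ2·cosΔλ=-0.09582403; θ=atan2(y, x)=-106.0597° <0 so +360° → 253.9403° ≈ 253.9°
Leg 3: φ1=0.9140499, φ2=-0.0378230, Δφ=-0.9518729, Δλ=1.1675048 rad; a=sin²(Δφ/2)+cosφ1·cosφ2·sin²(Δλ/2)=0.3952564882; c=2·atan2(√a, √(1-a))=1.359746013; dist=6371·c=8662.942 ≈ 8662.9 km; running total=25226.4 km
Leg 3 bearing: y=sinΔλ·cosφ2=0.91911641, x=cosφ1·sinφ2-sinφ1·cosφ2·cosΔλ=-0.33367679; θ=atan2(y, x)=109.9530° ≈ 110.0°
Leg 4: φ1=-0.0378230, φ2=-1.3675021, Δφ=-1.3296791, Δλ=-0.2629408 rad; a=sin²(Δφ/2)+cosφ1·cosφ2·sin²(Δλ/2)=0.3840732922; c=2·atan2(√a, √(1-a))=1.336813741; dist=6371·c=8516.840 ≈ 8516.8 km; running total=33743.2 km
Leg 4 bearing: y=sinΔλ·cosφ2=-0.05247730, x=cosφ1·sinφ2-sinφ1·cosφ2·cosΔλ=-0.97133420; θ=atan2(y, x)=-176.9075° <0 so +360° → 183.0925° ≈ 183.1°
Leg 5: φ1=-1.3675021, φ2=-0.0689580, Δφ=1.2985442, Δλ=-1.6315949 rad; a=sin²(Δφ/2)+cosφ1·cosφ2·sin²(Δλ/2)=0.4723769668; c=2·atan2(√a, √(1-a))=1.515522119; dist=6371·c=9655.391 ≈ 9655.4 km; running total=43398.6 km
Leg 5 bearing: y=sinΔλ·cosφ2=-0.99578007, x=cosφ1·sinφ2-sinφ1·cosφ2·cosΔλ=-0.07327975; θ=atan2(y, x)=-94.2088° <0 so +360° → 265.7912° ≈ 265.8°

Leg 1: dist=14310.0 km, bearing=30.6°
Leg 2: dist=2253.5 km, bearing=253.9°
Leg 3: dist=8662.9 km, bearing=110.0°
Leg 4: dist=8516.8 km, bearing=183.1°
Leg 5: dist=9655.4 km, bearing=265.8°
Total: 43398.6 km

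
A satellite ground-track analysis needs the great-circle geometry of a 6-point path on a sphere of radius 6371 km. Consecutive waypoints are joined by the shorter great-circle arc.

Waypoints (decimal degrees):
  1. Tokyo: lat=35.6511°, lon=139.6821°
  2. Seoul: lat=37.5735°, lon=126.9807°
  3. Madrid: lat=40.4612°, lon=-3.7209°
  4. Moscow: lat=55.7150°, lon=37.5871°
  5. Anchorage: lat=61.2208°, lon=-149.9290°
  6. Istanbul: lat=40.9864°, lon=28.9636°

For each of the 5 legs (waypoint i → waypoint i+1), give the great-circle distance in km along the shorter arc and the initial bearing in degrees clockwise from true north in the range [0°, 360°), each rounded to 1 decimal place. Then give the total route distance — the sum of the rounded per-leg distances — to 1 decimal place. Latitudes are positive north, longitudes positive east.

Leg 1: φ1=0.6222291, φ2=0.6557813, Δφ=0.0335522, Δλ=-0.2216812 rad; a=sin²(Δφ/2)+cosφ1·cosφ2·sin²(Δλ/2)=0.0081613723; c=2·atan2(√a, √(1-a))=0.180927302; dist=6371·c=1152.688 ≈ 1152.7 km; running total=1152.7 km
Leg 1 bearing: y=sinΔλ·cosφ2=-0.17426279, x=cosφ1·sinφ2-sinφ1·cosφ2·cosΔλ=0.04485018; θ=atan2(y, x)=-75.5670° <0 so +360° → 284.4330° ≈ 284.4°
Leg 2: φ1=0.6557813, φ2=0.7061812, Δφ=0.0503999, Δλ=-2.2811733 rad; a=sin²(Δφ/2)+cosφ1·cosφ2·sin²(Δλ/2)=0.4987693798; c=2·atan2(√a, √(1-a))=1.568335084; dist=6371·c=9991.863 ≈ 9991.9 km; running total=11144.6 km
Leg 2 bearing: y=sinΔλ·cosφ2=-0.57680931, x=cosφ1·sinφ2-sinφ1·cosφ2·cosΔλ=0.81687512; θ=atan2(y, x)=-35.2266° <0 so +360° → 324.7734° ≈ 324.8°
Leg 3: φ1=0.7061812, φ2=0.9724102, Δφ=0.2662290, Δλ=0.7209606 rad; a=sin²(Δφ/2)+cosφ1·cosφ2·sin²(Δλ/2)=0.0709378808; c=2·atan2(√a, √(1-a))=0.539191191; dist=6371·c=3435.187 ≈ 3435.2 km; running total=14579.8 km
Leg 3 bearing: y=sinΔλ·cosφ2=0.37184447, x=cosφ1·sinφ2-sinφ1·cosφ2·cosΔλ=0.35405435; θ=atan2(y, x)=46.4039° ≈ 46.4°
Leg 4: φ1=0.9724102, φ2=1.0685045, Δφ=0.0960943, Δλ=-3.2727733 rad; a=sin²(Δφ/2)+cosφ1·cosφ2·sin²(Δλ/2)=0.2723390354; c=2·atan2(√a, √(1-a))=1.098062561; dist=6371·c=6995.757 ≈ 6995.8 km; running total=21575.6 km
Leg 4 bearing: y=sinΔλ·cosφ2=0.06297407, x=cosφ1·sinφ2-sinφ1·cosφ2·cosΔλ=0.88809696; θ=atan2(y, x)=4.0560° ≈ 4.1°
Leg 5: φ1=1.0685045, φ2=0.7153476, Δφ=-0.3531569, Δλ=3.1222649 rad; a=sin²(Δφ/2)+cosφ1·cosφ2·sin²(Δλ/2)=0.3942422508; c=2·atan2(√a, √(1-a))=1.357671046; dist=6371·c=8649.722 ≈ 8649.7 km; running total=30225.3 km
Leg 5 bearing: y=sinΔλ·cosφ2=0.01458896, x=cosφ1·sinφ2-sinφ1·cosφ2·cosΔλ=0.97726576; θ=atan2(y, x)=0.8553° ≈ 0.9°

Leg 1: dist=1152.7 km, bearing=284.4°
Leg 2: dist=9991.9 km, bearing=324.8°
Leg 3: dist=3435.2 km, bearing=46.4°
Leg 4: dist=6995.8 km, bearing=4.1°
Leg 5: dist=8649.7 km, bearing=0.9°
Total: 30225.3 km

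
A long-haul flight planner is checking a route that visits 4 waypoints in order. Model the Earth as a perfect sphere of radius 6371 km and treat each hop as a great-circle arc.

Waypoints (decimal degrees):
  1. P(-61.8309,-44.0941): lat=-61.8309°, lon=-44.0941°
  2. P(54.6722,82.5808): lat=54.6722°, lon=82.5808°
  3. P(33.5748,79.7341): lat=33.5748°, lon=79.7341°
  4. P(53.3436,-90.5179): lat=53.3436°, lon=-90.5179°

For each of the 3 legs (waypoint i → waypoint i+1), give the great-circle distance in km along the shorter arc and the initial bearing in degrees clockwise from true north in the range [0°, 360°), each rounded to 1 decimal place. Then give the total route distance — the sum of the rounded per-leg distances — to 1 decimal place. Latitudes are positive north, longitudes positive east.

Leg 1: dist=16892.4 km, bearing=80.1°
Leg 2: dist=2356.4 km, bearing=186.6°
Leg 3: dist=10304.4 km, bearing=354.2°
Total: 29553.2 km

Leg 1: φ1=-1.0791528, φ2=0.9542099, Δφ=2.0333627, Δλ=2.2108941 rad; a=sin²(Δφ/2)+cosφ1·cosφ2·sin²(Δλ/2)=0.9411344466; c=2·atan2(√a, √(1-a))=2.651456755; dist=6371·c=16892.431 ≈ 16892.4 km; running total=16892.4 km
Leg 1 bearing: y=sinΔλ·cosφ2=0.46378096, x=cosφ1·sinφ2-sinφ1·cosφ2·cosΔλ=0.08067729; θ=atan2(y, x)=80.1318° ≈ 80.1°
Leg 2: φ1=0.9542099, φ2=0.5859908, Δφ=-0.3682191, Δλ=-0.0496843 rad; a=sin²(Δφ/2)+cosφ1·cosφ2·sin²(Δλ/2)=0.0338123260; c=2·atan2(√a, √(1-a))=0.369867233; dist=6371·c=2356.424 ≈ 2356.4 km; running total=19248.8 km
Leg 2 bearing: y=sinΔλ·cosφ2=-0.04137816, x=cosφ1·sinφ2-sinφ1·cosφ2·cosΔλ=-0.35911566; θ=atan2(y, x)=-173.4272° <0 so +360° → 186.5728° ≈ 186.6°
Leg 3: φ1=0.5859908, φ2=0.9310215, Δφ=0.3450306, Δλ=-2.9714580 rad; a=sin²(Δφ/2)+cosφ1·cosφ2·sin²(Δλ/2)=0.5232882478; c=2·atan2(√a, √(1-a))=1.617389679; dist=6371·c=10304.390 ≈ 10304.4 km; running total=29553.2 km
Leg 3 bearing: y=sinΔλ·cosφ2=-0.10108363, x=cosφ1·sinφ2-sinφ1·cosφ2·cosΔλ=0.99378706; θ=atan2(y, x)=-5.8079° <0 so +360° → 354.1921° ≈ 354.2°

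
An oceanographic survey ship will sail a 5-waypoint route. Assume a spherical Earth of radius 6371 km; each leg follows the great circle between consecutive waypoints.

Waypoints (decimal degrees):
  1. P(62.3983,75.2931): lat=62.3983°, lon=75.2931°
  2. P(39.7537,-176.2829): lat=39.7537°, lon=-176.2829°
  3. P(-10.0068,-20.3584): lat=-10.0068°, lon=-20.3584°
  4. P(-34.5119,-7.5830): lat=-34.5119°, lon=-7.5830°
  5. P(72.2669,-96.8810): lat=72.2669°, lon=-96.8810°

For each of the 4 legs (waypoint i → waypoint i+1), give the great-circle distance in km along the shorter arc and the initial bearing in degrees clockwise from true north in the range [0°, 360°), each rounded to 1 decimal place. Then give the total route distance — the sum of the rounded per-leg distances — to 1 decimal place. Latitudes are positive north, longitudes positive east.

Leg 1: dist=7004.3 km, bearing=55.0°
Leg 2: dist=15940.5 km, bearing=42.3°
Leg 3: dist=3018.7 km, bearing=156.5°
Leg 4: dist=13616.0 km, bearing=338.8°
Total: 39579.5 km

Leg 1: φ1=1.0890558, φ2=0.6938330, Δφ=-0.3952228, Δλ=-4.3908295 rad; a=sin²(Δφ/2)+cosφ1·cosφ2·sin²(Δλ/2)=0.2729340950; c=2·atan2(√a, √(1-a))=1.099398826; dist=6371·c=7004.270 ≈ 7004.3 km; running total=7004.3 km
Leg 1 bearing: y=sinΔλ·cosφ2=0.72939467, x=cosφ1·sinφ2-sinφ1·cosφ2·cosΔλ=0.51161285; θ=atan2(y, x)=54.9534° ≈ 55.0°
Leg 2: φ1=0.6938330, φ2=-0.1746516, Δφ=-0.8684846, Δλ=2.7213959 rad; a=sin²(Δφ/2)+cosφ1·cosφ2·sin²(Δλ/2)=0.9011820610; c=2·atan2(√a, √(1-a))=2.502042163; dist=6371·c=15940.511 ≈ 15940.5 km; running total=22944.8 km
Leg 2 bearing: y=sinΔλ·cosφ2=0.40173415, x=cosφ1·sinφ2-sinφ1·cosφ2·cosΔλ=0.44138587; θ=atan2(y, x)=42.3074° ≈ 42.3°
Leg 3: φ1=-0.1746516, φ2=-0.6023463, Δφ=-0.4276947, Δλ=0.2229728 rad; a=sin²(Δφ/2)+cosφ1·cosφ2·sin²(Δλ/2)=0.0550820787; c=2·atan2(√a, √(1-a))=0.473811056; dist=6371·c=3018.650 ≈ 3018.7 km; running total=25963.5 km
Leg 3 bearing: y=sinΔλ·cosφ2=0.18221284, x=cosφ1·sinφ2-sinφ1·cosφ2·cosΔλ=-0.41831884; θ=atan2(y, x)=156.4628° ≈ 156.5°
Leg 4: φ1=-0.6023463, φ2=1.2612953, Δφ=1.8636416, Δλ=-1.5585441 rad; a=sin²(Δφ/2)+cosφ1·cosφ2·sin²(Δλ/2)=0.7682909389; c=2·atan2(√a, √(1-a))=2.137177559; dist=6371·c=13615.958 ≈ 13616.0 km; running total=39579.5 km
Leg 4 bearing: y=sinΔλ·cosφ2=-0.30456051, x=cosφ1·sinφ2-sinφ1·cosφ2·cosΔλ=0.78697064; θ=atan2(y, x)=-21.1566° <0 so +360° → 338.8434° ≈ 338.8°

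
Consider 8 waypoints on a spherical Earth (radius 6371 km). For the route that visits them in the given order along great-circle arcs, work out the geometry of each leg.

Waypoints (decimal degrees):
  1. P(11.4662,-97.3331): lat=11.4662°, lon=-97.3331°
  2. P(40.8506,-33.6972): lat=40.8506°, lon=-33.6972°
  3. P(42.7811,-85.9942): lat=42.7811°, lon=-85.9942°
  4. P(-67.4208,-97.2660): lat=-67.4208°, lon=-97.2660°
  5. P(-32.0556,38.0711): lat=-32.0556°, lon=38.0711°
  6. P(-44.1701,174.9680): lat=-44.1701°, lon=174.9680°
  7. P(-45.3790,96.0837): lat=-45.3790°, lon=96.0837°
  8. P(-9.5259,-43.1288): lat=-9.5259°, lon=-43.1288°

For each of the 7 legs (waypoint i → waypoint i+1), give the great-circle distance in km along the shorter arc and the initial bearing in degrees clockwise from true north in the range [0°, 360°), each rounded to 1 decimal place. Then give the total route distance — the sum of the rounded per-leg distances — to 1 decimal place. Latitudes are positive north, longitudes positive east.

Leg 1: φ1=0.2001229, φ2=0.7129775, Δφ=0.5128545, Δλ=1.1106560 rad; a=sin²(Δφ/2)+cosφ1·cosφ2·sin²(Δλ/2)=0.2703862039; c=2·atan2(√a, √(1-a))=1.093670841; dist=6371·c=6967.777 ≈ 6967.8 km; running total=6967.8 km
Leg 1 bearing: y=sinΔλ·cosφ2=0.67774283, x=cosφ1·sinφ2-sinφ1·cosφ2·cosΔλ=0.57426011; θ=atan2(y, x)=49.7250° ≈ 49.7°
Leg 2: φ1=0.7129775, φ2=0.7466711, Δφ=0.0336936, Δλ=-0.9127548 rad; a=sin²(Δφ/2)+cosφ1·cosφ2·sin²(Δλ/2)=0.1081076730; c=2·atan2(√a, √(1-a))=0.670059599; dist=6371·c=4268.9497 ≈ 4268.9 km; running total=11236.7 km
Leg 2 bearing: y=sinΔλ·cosφ2=-0.58069814, x=cosφ1·sinφ2-sinφ1·cosφ2·cosΔλ=0.22016197; θ=atan2(y, x)=-69.2366° <0 so +360° → 290.7634° ≈ 290.8°
Leg 3: φ1=0.7466711, φ2=-1.1767149, Δφ=-1.9233860, Δλ=-0.1967300 rad; a=sin²(Δφ/2)+cosφ1·cosφ2·sin²(Δλ/2)=0.6753825704; c=2·atan2(√a, √(1-a))=1.929184359; dist=6371·c=12290.834 ≈ 12290.8 km; running total=23527.5 km
Leg 3 bearing: y=sinΔλ·cosφ2=-0.07505019, x=cosφ1·sinφ2-sinφ1·cosφ2·cosΔλ=-0.93345128; θ=atan2(y, x)=-175.4033° <0 so +360° → 184.5967° ≈ 184.6°
Leg 4: φ1=-1.1767149, φ2=-0.5594758, Δφ=0.6172392, Δλ=2.3620780 rad; a=sin²(Δφ/2)+cosφ1·cosφ2·sin²(Δλ/2)=0.3706977286; c=2·atan2(√a, √(1-a))=1.309219001; dist=6371·c=8341.034 ≈ 8341.0 km; running total=31868.5 km
Leg 4 bearing: y=sinΔλ·cosφ2=0.59576034, x=cosφ1·sinφ2-sinφ1·cosφ2·cosΔλ=-0.76039023; θ=atan2(y, x)=141.9216° ≈ 141.9°
Leg 5: φ1=-0.5594758, φ2=-0.7709137, Δφ=-0.2114379, Δλ=2.3893016 rad; a=sin²(Δφ/2)+cosφ1·cosφ2·sin²(Δλ/2)=0.5370186145; c=2·atan2(√a, √(1-a))=1.644901363; dist=6371·c=10479.667 ≈ 10479.7 km; running total=42348.2 km
Leg 5 bearing: y=sinΔλ·cosφ2=0.49012307, x=cosφ1·sinφ2-sinφ1·cosφ2·cosΔλ=-0.86850323; θ=atan2(y, x)=150.5626° ≈ 150.6°
Leg 6: φ1=-0.7709137, φ2=-0.7920130, Δφ=-0.0210993, Δλ=-1.3767908 rad; a=sin²(Δφ/2)+cosφ1·cosφ2·sin²(Δλ/2)=0.2034567658; c=2·atan2(√a, √(1-a))=0.935909413; dist=6371·c=5962.679 ≈ 5962.7 km; running total=48310.9 km
Leg 6 bearing: y=sinΔλ·cosφ2=-0.68923660, x=cosφ1·sinφ2-sinφ1·cosφ2·cosΔλ=-0.41617466; θ=atan2(y, x)=-121.1244° <0 so +360° → 238.8756° ≈ 238.9°
Leg 7: φ1=-0.7920130, φ2=-0.1662583, Δφ=0.6257546, Δλ=-2.4297165 rad; a=sin²(Δφ/2)+cosφ1·cosφ2·sin²(Δλ/2)=0.7033488070; c=2·atan2(√a, √(1-a))=1.989632625; dist=6371·c=12675.949 ≈ 12675.9 km; running total=60986.8 km
Leg 7 bearing: y=sinΔλ·cosφ2=-0.64424763, x=cosφ1·sinφ2-sinφ1·cosφ2·cosΔλ=-0.64772065; θ=atan2(y, x)=-135.1540° <0 so +360° → 224.8460° ≈ 224.8°

Leg 1: dist=6967.8 km, bearing=49.7°
Leg 2: dist=4268.9 km, bearing=290.8°
Leg 3: dist=12290.8 km, bearing=184.6°
Leg 4: dist=8341.0 km, bearing=141.9°
Leg 5: dist=10479.7 km, bearing=150.6°
Leg 6: dist=5962.7 km, bearing=238.9°
Leg 7: dist=12675.9 km, bearing=224.8°
Total: 60986.8 km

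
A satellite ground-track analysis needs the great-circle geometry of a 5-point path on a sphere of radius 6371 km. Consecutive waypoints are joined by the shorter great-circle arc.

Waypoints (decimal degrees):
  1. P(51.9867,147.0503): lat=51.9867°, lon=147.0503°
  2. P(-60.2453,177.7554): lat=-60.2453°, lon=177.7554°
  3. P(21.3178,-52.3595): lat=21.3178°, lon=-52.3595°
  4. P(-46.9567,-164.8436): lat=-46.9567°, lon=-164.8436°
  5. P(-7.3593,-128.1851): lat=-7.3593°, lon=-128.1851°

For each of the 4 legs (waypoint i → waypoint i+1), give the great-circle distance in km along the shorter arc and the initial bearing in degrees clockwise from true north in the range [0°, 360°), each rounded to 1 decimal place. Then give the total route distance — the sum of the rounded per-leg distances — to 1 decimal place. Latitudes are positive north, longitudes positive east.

Leg 1: φ1=0.9073391, φ2=-1.0514788, Δφ=-1.9588179, Δλ=0.5359051 rad; a=sin²(Δφ/2)+cosφ1·cosφ2·sin²(Δλ/2)=0.7106029568; c=2·atan2(√a, √(1-a))=2.005570851; dist=6371·c=12777.492 ≈ 12777.5 km; running total=12777.5 km
Leg 1 bearing: y=sinΔλ·cosφ2=0.25341416, x=cosφ1·sinφ2-sinφ1·cosφ2·cosΔλ=-0.87084260; θ=atan2(y, x)=163.7751° ≈ 163.8°
Leg 2: φ1=-1.0514788, φ2=0.3720658, Δφ=1.4235446, Δλ=-4.0162627 rad; a=sin²(Δφ/2)+cosφ1·cosφ2·sin²(Δλ/2)=0.8060402507; c=2·atan2(√a, √(1-a))=2.229485144; dist=6371·c=14204.0499 ≈ 14204.0 km; running total=26981.5 km
Leg 2 bearing: y=sinΔλ·cosφ2=0.71482981, x=cosφ1·sinφ2-sinφ1·cosφ2·cosΔλ=-0.33819493; θ=atan2(y, x)=115.3194° ≈ 115.3°
Leg 3: φ1=0.3720658, φ2=-0.8195490, Δφ=-1.1916148, Δλ=-1.9632179 rad; a=sin²(Δφ/2)+cosφ1·cosφ2·sin²(Δλ/2)=0.7544277189; c=2·atan2(√a, √(1-a))=2.104651025; dist=6371·c=13408.732 ≈ 13408.7 km; running total=40390.2 km
Leg 3 bearing: y=sinΔλ·cosφ2=-0.63066724, x=cosφ1·sinφ2-sinφ1·cosφ2·cosΔλ=-0.58593940; θ=atan2(y, x)=-132.8945° <0 so +360° → 227.1055° ≈ 227.1°
Leg 4: φ1=-0.8195490, φ2=-0.1284440, Δφ=0.6911050, Δλ=0.6398115 rad; a=sin²(Δφ/2)+cosφ1·cosφ2·sin²(Δλ/2)=0.1816743147; c=2·atan2(√a, √(1-a))=0.880648261; dist=6371·c=5610.610 ≈ 5610.6 km; running total=46000.8 km
Leg 4 bearing: y=sinΔλ·cosφ2=0.59212604, x=cosφ1·sinφ2-sinφ1·cosφ2·cosΔλ=0.49402609; θ=atan2(y, x)=50.1609° ≈ 50.2°

Leg 1: dist=12777.5 km, bearing=163.8°
Leg 2: dist=14204.0 km, bearing=115.3°
Leg 3: dist=13408.7 km, bearing=227.1°
Leg 4: dist=5610.6 km, bearing=50.2°
Total: 46000.8 km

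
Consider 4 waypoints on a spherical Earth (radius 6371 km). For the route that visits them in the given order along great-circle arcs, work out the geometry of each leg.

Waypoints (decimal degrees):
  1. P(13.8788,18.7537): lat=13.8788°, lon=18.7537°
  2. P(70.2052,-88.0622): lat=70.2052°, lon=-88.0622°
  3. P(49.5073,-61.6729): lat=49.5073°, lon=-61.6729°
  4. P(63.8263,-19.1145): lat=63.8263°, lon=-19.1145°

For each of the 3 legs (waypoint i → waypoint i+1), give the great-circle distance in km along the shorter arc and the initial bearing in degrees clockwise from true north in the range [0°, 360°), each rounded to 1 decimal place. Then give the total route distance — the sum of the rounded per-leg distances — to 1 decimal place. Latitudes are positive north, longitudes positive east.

Leg 1: dist=9173.2 km, bearing=340.9°
Leg 2: dist=2684.4 km, bearing=135.1°
Leg 3: dist=2967.3 km, bearing=41.6°
Total: 14824.9 km

Leg 1: φ1=0.2422308, φ2=1.2253119, Δφ=0.9830811, Δλ=-1.8642891 rad; a=sin²(Δφ/2)+cosφ1·cosφ2·sin²(Δλ/2)=0.4347078533; c=2·atan2(√a, √(1-a))=1.439838030; dist=6371·c=9173.208 ≈ 9173.2 km; running total=9173.2 km
Leg 1 bearing: y=sinΔλ·cosφ2=-0.32417149, x=cosφ1·sinφ2-sinφ1·cosφ2·cosΔλ=0.93694215; θ=atan2(y, x)=-19.0850° <0 so +360° → 340.9150° ≈ 340.9°
Leg 2: φ1=1.2253119, φ2=0.8640654, Δφ=-0.3612465, Δλ=0.4605802 rad; a=sin²(Δφ/2)+cosφ1·cosφ2·sin²(Δλ/2)=0.0437291009; c=2·atan2(√a, √(1-a))=0.421339813; dist=6371·c=2684.356 ≈ 2684.4 km; running total=11857.6 km
Leg 2 bearing: y=sinΔλ·cosφ2=0.28861574, x=cosφ1·sinφ2-sinφ1·cosφ2·cosΔλ=-0.28977305; θ=atan2(y, x)=135.1146° ≈ 135.1°
Leg 3: φ1=0.8640654, φ2=1.1139791, Δφ=0.2499137, Δλ=0.7427842 rad; a=sin²(Δφ/2)+cosφ1·cosφ2·sin²(Δλ/2)=0.0532569390; c=2·atan2(√a, √(1-a))=0.465747495; dist=6371·c=2967.277 ≈ 2967.3 km; running total=14824.9 km
Leg 3 bearing: y=sinΔλ·cosφ2=0.29833007, x=cosφ1·sinφ2-sinφ1·cosφ2·cosΔλ=0.33568098; θ=atan2(y, x)=41.6285° ≈ 41.6°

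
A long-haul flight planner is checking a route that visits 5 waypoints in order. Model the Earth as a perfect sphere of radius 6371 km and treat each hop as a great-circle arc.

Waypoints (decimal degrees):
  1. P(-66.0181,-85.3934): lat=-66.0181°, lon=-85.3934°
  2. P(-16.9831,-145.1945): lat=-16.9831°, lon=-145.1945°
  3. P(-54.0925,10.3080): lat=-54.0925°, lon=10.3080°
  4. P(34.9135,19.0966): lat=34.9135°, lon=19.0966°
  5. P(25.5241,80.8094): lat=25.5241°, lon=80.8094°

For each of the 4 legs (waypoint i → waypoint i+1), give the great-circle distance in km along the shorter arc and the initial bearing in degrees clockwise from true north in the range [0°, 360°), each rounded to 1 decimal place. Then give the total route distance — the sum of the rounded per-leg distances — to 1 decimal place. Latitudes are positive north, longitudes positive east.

Leg 1: dist=6945.0 km, bearing=291.2°
Leg 2: dist=11774.7 km, bearing=165.4°
Leg 3: dist=9933.0 km, bearing=7.2°
Leg 4: dist=5929.4 km, bearing=82.2°
Total: 34582.1 km

Leg 1: φ1=-1.1522332, φ2=-0.2964110, Δφ=0.8558222, Δλ=-1.0437261 rad; a=sin²(Δφ/2)+cosφ1·cosφ2·sin²(Δλ/2)=0.2687981275; c=2·atan2(√a, √(1-a))=1.090092057; dist=6371·c=6944.976 ≈ 6945.0 km; running total=6945.0 km
Leg 1 bearing: y=sinΔλ·cosφ2=-0.82659384, x=cosφ1·sinφ2-sinφ1·cosφ2·cosΔλ=0.32081990; θ=atan2(y, x)=-68.7876° <0 so +360° → 291.2124° ≈ 291.2°
Leg 2: φ1=-0.2964110, φ2=-0.9440922, Δφ=-0.6476812, Δλ=2.7140306 rad; a=sin²(Δφ/2)+cosφ1·cosφ2·sin²(Δλ/2)=0.6369137392; c=2·atan2(√a, √(1-a))=1.848166700; dist=6371·c=11774.670 ≈ 11774.7 km; running total=18719.7 km
Leg 2 bearing: y=sinΔλ·cosφ2=0.24318534, x=cosφ1·sinφ2-sinφ1·cosφ2·cosΔλ=-0.93052641; θ=atan2(y, x)=165.3538° ≈ 165.4°
Leg 3: φ1=-0.9440922, φ2=0.6093555, Δφ=1.5534478, Δλ=0.1533900 rad; a=sin²(Δφ/2)+cosφ1·cosφ2·sin²(Δλ/2)=0.4941494508; c=2·atan2(√a, √(1-a))=1.559094961; dist=6371·c=9932.994 ≈ 9933.0 km; running total=28652.7 km
Leg 3 bearing: y=sinΔλ·cosφ2=0.12528975, x=cosφ1·sinφ2-sinφ1·cosφ2·cosΔλ=0.99205119; θ=atan2(y, x)=7.1980° ≈ 7.2°
Leg 4: φ1=0.6093555, φ2=0.4454796, Δφ=-0.1638759, Δλ=1.0770916 rad; a=sin²(Δφ/2)+cosφ1·cosφ2·sin²(Δλ/2)=0.2013554830; c=2·atan2(√a, √(1-a))=0.930679637; dist=6371·c=5929.360 ≈ 5929.4 km; running total=34582.1 km
Leg 4 bearing: y=sinΔλ·cosφ2=0.79464195, x=cosφ1·sinφ2-sinφ1·cosφ2·cosΔλ=0.10858169; θ=atan2(y, x)=82.2192° ≈ 82.2°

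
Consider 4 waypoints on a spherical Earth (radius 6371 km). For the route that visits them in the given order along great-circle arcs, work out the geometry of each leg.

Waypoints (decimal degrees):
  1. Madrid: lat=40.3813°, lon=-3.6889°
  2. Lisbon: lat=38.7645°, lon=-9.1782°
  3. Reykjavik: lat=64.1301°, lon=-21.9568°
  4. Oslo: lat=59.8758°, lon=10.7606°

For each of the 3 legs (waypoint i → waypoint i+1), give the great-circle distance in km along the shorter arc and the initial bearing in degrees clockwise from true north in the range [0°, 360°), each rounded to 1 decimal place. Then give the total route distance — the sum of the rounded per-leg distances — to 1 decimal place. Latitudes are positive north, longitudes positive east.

Leg 1: φ1=0.7047866, φ2=0.6765682, Δφ=-0.0282185, Δλ=-0.0958064 rad; a=sin²(Δφ/2)+cosφ1·cosφ2·sin²(Δλ/2)=0.0015609752; c=2·atan2(√a, √(1-a))=0.079038928; dist=6371·c=503.557 ≈ 503.6 km; running total=503.6 km
Leg 1 bearing: y=sinΔλ·cosφ2=-0.07458849, x=cosφ1·sinφ2-sinφ1·cosφ2·cosΔλ=-0.02589811; θ=atan2(y, x)=-109.1477° <0 so +360° → 250.8523° ≈ 250.9°
Leg 2: φ1=0.6765682, φ2=1.1192814, Δφ=0.4427132, Δλ=-0.2230286 rad; a=sin²(Δφ/2)+cosφ1·cosφ2·sin²(Δλ/2)=0.0524169141; c=2·atan2(√a, √(1-a))=0.461992457; dist=6371·c=2943.354 ≈ 2943.4 km; running total=3447.0 km
Leg 2 bearing: y=sinΔλ·cosφ2=-0.09650914, x=cosφ1·sinφ2-sinφ1·cosφ2·cosΔλ=0.43515918; θ=atan2(y, x)=-12.5046° <0 so +360° → 347.4954° ≈ 347.5°
Leg 3: φ1=1.1192814, φ2=1.0450299, Δφ=-0.0742515, Δλ=0.5710264 rad; a=sin²(Δφ/2)+cosφ1·cosφ2·sin²(Δλ/2)=0.0187488937; c=2·atan2(√a, √(1-a))=0.274716242; dist=6371·c=1750.217 ≈ 1750.2 km; running total=5197.2 km
Leg 3 bearing: y=sinΔλ·cosφ2=0.27126195, x=cosφ1·sinφ2-sinφ1·cosφ2·cosΔλ=-0.00253840; θ=atan2(y, x)=90.5361° ≈ 90.5°

Leg 1: dist=503.6 km, bearing=250.9°
Leg 2: dist=2943.4 km, bearing=347.5°
Leg 3: dist=1750.2 km, bearing=90.5°
Total: 5197.2 km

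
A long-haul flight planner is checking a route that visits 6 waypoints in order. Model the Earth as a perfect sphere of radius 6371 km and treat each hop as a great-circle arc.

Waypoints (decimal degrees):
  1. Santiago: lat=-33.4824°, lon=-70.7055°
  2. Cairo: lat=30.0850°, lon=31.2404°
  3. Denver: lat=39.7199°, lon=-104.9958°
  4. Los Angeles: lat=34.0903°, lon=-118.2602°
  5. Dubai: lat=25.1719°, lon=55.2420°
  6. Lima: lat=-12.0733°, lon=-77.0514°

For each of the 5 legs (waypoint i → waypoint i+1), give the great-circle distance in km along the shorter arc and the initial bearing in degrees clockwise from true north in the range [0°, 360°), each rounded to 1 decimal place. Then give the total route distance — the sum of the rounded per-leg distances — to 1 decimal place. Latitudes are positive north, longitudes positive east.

Leg 1: φ1=-0.5843781, φ2=0.5250823, Δφ=1.1094604, Δλ=1.7792916 rad; a=sin²(Δφ/2)+cosφ1·cosφ2·sin²(Δλ/2)=0.7129654068; c=2·atan2(√a, √(1-a))=2.010786764; dist=6371·c=12810.722 ≈ 12810.7 km; running total=12810.7 km
Leg 1 bearing: y=sinΔλ·cosφ2=0.84654367, x=cosφ1·sinφ2-sinφ1·cosφ2·cosΔλ=0.31929101; θ=atan2(y, x)=69.3350° ≈ 69.3°
Leg 2: φ1=0.5250823, φ2=0.6932430, Δφ=0.1681607, Δλ=-2.3777703 rad; a=sin²(Δφ/2)+cosφ1·cosφ2·sin²(Δλ/2)=0.5801623557; c=2·atan2(√a, √(1-a))=1.731815938; dist=6371·c=11033.399 ≈ 11033.4 km; running total=23844.1 km
Leg 2 bearing: y=sinΔλ·cosφ2=-0.53203020, x=cosφ1·sinφ2-sinφ1·cosφ2·cosΔλ=0.83140836; θ=atan2(y, x)=-32.6158° <0 so +360° → 327.3842° ≈ 327.4°
Leg 3: φ1=0.6932430, φ2=0.5949880, Δφ=-0.0982551, Δλ=-0.2315075 rad; a=sin²(Δφ/2)+cosφ1·cosφ2·sin²(Δλ/2)=0.0109086159; c=2·atan2(√a, √(1-a))=0.209270297; dist=6371·c=1333.261 ≈ 1333.3 km; running total=25177.4 km
Leg 3 bearing: y=sinΔλ·cosφ2=-0.19001610, x=cosφ1·sinφ2-sinφ1·cosφ2·cosΔλ=-0.08397830; θ=atan2(y, x)=-113.8432° <0 so +360° → 246.1568° ≈ 246.2°
Leg 4: φ1=0.5949880, φ2=0.4393325, Δφ=-0.1556554, Δλ=3.0281846 rad; a=sin²(Δφ/2)+cosφ1·cosφ2·sin²(Δλ/2)=0.7531476896; c=2·atan2(√a, √(1-a))=2.101679763; dist=6371·c=13389.802 ≈ 13389.8 km; running total=38567.2 km
Leg 4 bearing: y=sinΔλ·cosφ2=0.10241843, x=cosφ1·sinφ2-sinφ1·cosφ2·cosΔλ=0.85625665; θ=atan2(y, x)=6.8208° ≈ 6.8°
Leg 5: φ1=0.4393325, φ2=-0.2107188, Δφ=-0.6500514, Δλ=-2.3089554 rad; a=sin²(Δφ/2)+cosφ1·cosφ2·sin²(Δλ/2)=0.8422582895; c=2·atan2(√a, √(1-a))=2.324736688; dist=6371·c=14810.897 ≈ 14810.9 km; running total=53378.1 km
Leg 5 bearing: y=sinΔλ·cosφ2=-0.72334686, x=cosφ1·sinφ2-sinφ1·cosφ2·cosΔλ=0.09058901; θ=atan2(y, x)=-82.8617° <0 so +360° → 277.1383° ≈ 277.1°

Leg 1: dist=12810.7 km, bearing=69.3°
Leg 2: dist=11033.4 km, bearing=327.4°
Leg 3: dist=1333.3 km, bearing=246.2°
Leg 4: dist=13389.8 km, bearing=6.8°
Leg 5: dist=14810.9 km, bearing=277.1°
Total: 53378.1 km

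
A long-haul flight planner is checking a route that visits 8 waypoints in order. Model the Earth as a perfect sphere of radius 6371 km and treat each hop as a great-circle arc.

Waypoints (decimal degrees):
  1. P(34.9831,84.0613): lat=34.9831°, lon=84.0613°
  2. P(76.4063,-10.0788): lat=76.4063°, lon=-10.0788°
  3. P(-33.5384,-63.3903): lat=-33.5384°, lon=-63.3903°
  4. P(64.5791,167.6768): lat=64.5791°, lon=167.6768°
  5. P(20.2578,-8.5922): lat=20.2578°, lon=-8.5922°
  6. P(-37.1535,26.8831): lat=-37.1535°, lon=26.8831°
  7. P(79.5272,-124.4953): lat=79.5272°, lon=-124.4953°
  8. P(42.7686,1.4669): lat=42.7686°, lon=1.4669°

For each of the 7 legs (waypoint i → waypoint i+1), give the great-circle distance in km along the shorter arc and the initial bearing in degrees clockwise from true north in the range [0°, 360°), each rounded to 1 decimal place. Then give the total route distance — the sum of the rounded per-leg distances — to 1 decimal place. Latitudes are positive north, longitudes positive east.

Leg 1: dist=6347.7 km, bearing=343.8°
Leg 2: dist=12768.8 km, bearing=227.4°
Leg 3: dist=15164.0 km, bearing=331.1°
Leg 4: dist=10576.2 km, bearing=356.5°
Leg 5: dist=7387.1 km, bearing=149.7°
Leg 6: dist=15138.3 km, bearing=352.8°
Leg 7: dist=5992.1 km, bearing=47.3°
Total: 73374.2 km

Leg 1: φ1=0.6105703, φ2=1.3335415, Δφ=0.7229712, Δλ=-1.6430547 rad; a=sin²(Δφ/2)+cosφ1·cosφ2·sin²(Δλ/2)=0.2283143815; c=2·atan2(√a, √(1-a))=0.996348609; dist=6371·c=6347.737 ≈ 6347.7 km; running total=6347.7 km
Leg 1 bearing: y=sinΔλ·cosφ2=-0.23442191, x=cosφ1·sinφ2-sinφ1·cosφ2·cosΔλ=0.80609805; θ=atan2(y, x)=-16.2150° <0 so +360° → 343.7850° ≈ 343.8°
Leg 2: φ1=1.3335415, φ2=-0.5853555, Δφ=-1.9188970, Δλ=-0.9304612 rad; a=sin²(Δφ/2)+cosφ1·cosφ2·sin²(Δλ/2)=0.7099860132; c=2·atan2(√a, √(1-a))=2.004210823; dist=6371·c=12768.827 ≈ 12768.8 km; running total=19116.5 km
Leg 2 bearing: y=sinΔλ·cosφ2=-0.66839257, x=cosφ1·sinφ2-sinφ1·cosφ2·cosΔλ=-0.61390135; θ=atan2(y, x)=-132.5667° <0 so +360° → 227.4333° ≈ 227.4°
Leg 3: φ1=-0.5853555, φ2=1.1271179, Δφ=1.7124734, Δλ=4.0328817 rad; a=sin²(Δφ/2)+cosφ1·cosφ2·sin²(Δλ/2)=0.8619233541; c=2·atan2(√a, √(1-a))=2.380157720; dist=6371·c=15163.985 ≈ 15164.0 km; running total=34280.5 km
Leg 3 bearing: y=sinΔλ·cosφ2=-0.33391741, x=cosφ1·sinφ2-sinφ1·cosφ2·cosΔλ=0.60377571; θ=atan2(y, x)=-28.9447° <0 so +360° → 331.0553° ≈ 331.1°
Leg 4: φ1=1.1271179, φ2=0.3535653, Δφ=-0.7735526, Δλ=-3.0764744 rad; a=sin²(Δφ/2)+cosφ1·cosφ2·sin²(Δλ/2)=0.5445688300; c=2·atan2(√a, √(1-a))=1.660052452; dist=6371·c=10576.194 ≈ 10576.2 km; running total=44856.7 km
Leg 4 bearing: y=sinΔλ·cosφ2=-0.06104713, x=cosφ1·sinφ2-sinφ1·cosφ2·cosΔλ=0.99414673; θ=atan2(y, x)=-3.5139° <0 so +360° → 356.4861° ≈ 356.5°
Leg 5: φ1=0.3535653, φ2=-0.6484509, Δφ=-1.0020162, Δλ=0.6191608 rad; a=sin²(Δφ/2)+cosφ1·cosφ2·sin²(Δλ/2)=0.3000988978; c=2·atan2(√a, √(1-a))=1.159495283; dist=6371·c=7387.144 ≈ 7387.1 km; running total=52243.8 km
Leg 5 bearing: y=sinΔλ·cosφ2=0.46255230, x=cosφ1·sinφ2-sinφ1·cosφ2·cosΔλ=-0.79133025; θ=atan2(y, x)=149.6926° ≈ 149.7°
Leg 6: φ1=-0.6484509, φ2=1.3880115, Δφ=2.0364624, Δλ=-2.6420515 rad; a=sin²(Δφ/2)+cosφ1·cosφ2·sin²(Δλ/2)=0.8605308057; c=2·atan2(√a, √(1-a))=2.376129619; dist=6371·c=15138.322 ≈ 15138.3 km; running total=67382.1 km
Leg 6 bearing: y=sinΔλ·cosφ2=-0.08707137, x=cosφ1·sinφ2-sinφ1·cosφ2·cosΔλ=0.68737816; θ=atan2(y, x)=-7.2193° <0 so +360° → 352.7807° ≈ 352.8°
Leg 7: φ1=1.3880115, φ2=0.7464529, Δφ=-0.6415586, Δλ=2.1984551 rad; a=sin²(Δφ/2)+cosφ1·cosφ2·sin²(Δλ/2)=0.2053168786; c=2·atan2(√a, √(1-a))=0.940522194; dist=6371·c=5992.067 ≈ 5992.1 km; running total=73374.2 km
Leg 7 bearing: y=sinΔλ·cosφ2=0.59418563, x=cosφ1·sinφ2-sinφ1·cosφ2·cosΔλ=0.54734895; θ=atan2(y, x)=47.3495° ≈ 47.3°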